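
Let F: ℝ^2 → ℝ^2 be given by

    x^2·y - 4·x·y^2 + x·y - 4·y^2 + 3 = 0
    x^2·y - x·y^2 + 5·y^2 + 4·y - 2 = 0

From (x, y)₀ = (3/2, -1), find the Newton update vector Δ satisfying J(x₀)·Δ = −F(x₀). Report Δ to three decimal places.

At (3/2, -1): F = (-10.750, -4.750).
Jacobian J = [[2·x·y - 4·y^2 + y, x^2 - 8·x·y + x - 8·y], [2·x·y - y^2, x^2 - 2·x·y + 10·y + 4]].
At the point, J = [[-8.000, 23.750], [-4.000, -0.750]] (det J = 101.000).
Solving J·Δ = −F gives Δ = (-1.197, 0.050).

(-1.197, 0.050)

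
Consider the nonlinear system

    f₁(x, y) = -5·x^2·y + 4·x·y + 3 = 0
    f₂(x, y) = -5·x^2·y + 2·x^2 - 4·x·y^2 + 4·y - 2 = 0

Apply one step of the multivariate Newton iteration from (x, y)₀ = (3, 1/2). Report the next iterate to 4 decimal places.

(2.1598, 0.4219)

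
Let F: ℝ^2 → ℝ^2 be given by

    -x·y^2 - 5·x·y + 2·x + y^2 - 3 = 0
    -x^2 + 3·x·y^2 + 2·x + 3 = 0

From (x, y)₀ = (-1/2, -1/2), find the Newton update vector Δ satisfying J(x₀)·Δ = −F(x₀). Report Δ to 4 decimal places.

(3.3095, -9.1905)

At (-1/2, -1/2): F = (-4.8750, 1.3750).
Jacobian J = [[-y^2 - 5·y + 2, -2·x·y - 5·x + 2·y], [-2·x + 3·y^2 + 2, 6·x·y]].
At the point, J = [[4.2500, 1.0000], [3.7500, 1.5000]] (det J = 2.6250).
Solving J·Δ = −F gives Δ = (3.3095, -9.1905).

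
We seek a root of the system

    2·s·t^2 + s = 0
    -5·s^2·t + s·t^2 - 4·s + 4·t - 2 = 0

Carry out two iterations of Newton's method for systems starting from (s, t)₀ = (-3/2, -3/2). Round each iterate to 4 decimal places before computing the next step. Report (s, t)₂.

At (-3/2, -3/2): F = (-8.2500, 11.5000).
Jacobian J = [[2·t^2 + 1, 4·s·t], [-10·s·t + t^2 - 4, -5·s^2 + 2·s·t + 4]].
At the point, J = [[5.5000, 9.0000], [-24.2500, -2.7500]] (det J = 203.1250).
Solving J·Δ = −F gives Δ = (0.3978, 0.6735).
Then the next iterate is (s, t)₁ = (-1.1022, -0.8265).
Round to (-1.1022, -0.8265) and repeat: F = (-2.608031, 3.370231), J = [[2.366205, 3.643873], [-12.426581, -0.252288]].
Δ = (0.2601, 0.5468), so (s, t)₂ = (-0.8421, -0.2797).

(-0.8421, -0.2797)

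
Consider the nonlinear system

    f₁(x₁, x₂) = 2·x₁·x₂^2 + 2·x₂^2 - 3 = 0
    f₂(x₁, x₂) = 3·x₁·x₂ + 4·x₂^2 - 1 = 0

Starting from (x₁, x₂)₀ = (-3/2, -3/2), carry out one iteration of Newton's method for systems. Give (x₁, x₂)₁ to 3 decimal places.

At (-3/2, -3/2): F = (-5.250, 14.750).
Jacobian J = [[2·x₂^2, 4·x₁·x₂ + 4·x₂], [3·x₂, 3·x₁ + 8·x₂]].
At the point, J = [[4.500, 3.000], [-4.500, -16.500]] (det J = -60.750).
Solving J·Δ = −F gives Δ = (0.698, 0.704).
Then the next iterate is (x₁, x₂)₁ = (-0.802, -0.796).

(-0.802, -0.796)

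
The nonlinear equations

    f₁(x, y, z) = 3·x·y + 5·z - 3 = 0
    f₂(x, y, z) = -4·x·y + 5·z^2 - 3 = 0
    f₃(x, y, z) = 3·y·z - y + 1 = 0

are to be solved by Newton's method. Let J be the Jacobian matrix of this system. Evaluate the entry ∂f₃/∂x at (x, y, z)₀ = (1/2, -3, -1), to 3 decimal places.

∂f₃/∂x = 0.
At (1/2, -3, -1) this is 0.000.

0.000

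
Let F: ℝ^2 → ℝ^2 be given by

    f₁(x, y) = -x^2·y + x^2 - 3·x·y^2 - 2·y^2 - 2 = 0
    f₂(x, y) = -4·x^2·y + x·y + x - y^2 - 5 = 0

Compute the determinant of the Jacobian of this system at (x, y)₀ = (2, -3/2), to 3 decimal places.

-505.750

J = [[-2·x·y + 2·x - 3·y^2, -x^2 - 6·x·y - 4·y], [-8·x·y + y + 1, -4·x^2 + x - 2·y]].
At the point, J = [[3.250, 20.000], [23.500, -11.000]].
det J = -505.750.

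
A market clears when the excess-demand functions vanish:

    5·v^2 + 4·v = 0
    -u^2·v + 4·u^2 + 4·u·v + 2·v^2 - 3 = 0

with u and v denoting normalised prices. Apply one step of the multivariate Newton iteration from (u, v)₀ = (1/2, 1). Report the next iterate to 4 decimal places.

At (1/2, 1): F = (9.0000, 1.7500).
Jacobian J = [[0, 10·v + 4], [-2·u·v + 8·u + 4·v, -u^2 + 4·u + 4·v]].
At the point, J = [[0.0000, 14.0000], [7.0000, 5.7500]] (det J = -98.0000).
Solving J·Δ = −F gives Δ = (0.2781, -0.6429).
Then the next iterate is (u, v)₁ = (0.7781, 0.3571).

(0.7781, 0.3571)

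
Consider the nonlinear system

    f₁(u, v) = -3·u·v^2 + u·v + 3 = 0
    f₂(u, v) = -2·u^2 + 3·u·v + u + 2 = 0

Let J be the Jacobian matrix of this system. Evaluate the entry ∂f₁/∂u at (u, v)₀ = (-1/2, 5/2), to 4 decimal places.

∂f₁/∂u = -3·v^2 + v.
At (-1/2, 5/2) this is -16.2500.

-16.2500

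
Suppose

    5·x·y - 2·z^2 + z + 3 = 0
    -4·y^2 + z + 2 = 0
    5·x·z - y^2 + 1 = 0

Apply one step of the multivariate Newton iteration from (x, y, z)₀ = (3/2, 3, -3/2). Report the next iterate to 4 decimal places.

(0.6637, 1.5444, -0.9341)

At (3/2, 3, -3/2): F = (19.5000, -35.5000, -19.2500).
Jacobian J = [[5·y, 5·x, -4·z + 1], [0, -8·y, 1], [5·z, -2·y, 5·x]].
At the point, J = [[15.0000, 7.5000, 7.0000], [0.0000, -24.0000, 1.0000], [-7.5000, -6.0000, 7.5000]] (det J = -3926.2500).
Solving J·Δ = −F gives Δ = (-0.8363, -1.4556, 0.5659).
Then the next iterate is (x, y, z)₁ = (0.6637, 1.5444, -0.9341).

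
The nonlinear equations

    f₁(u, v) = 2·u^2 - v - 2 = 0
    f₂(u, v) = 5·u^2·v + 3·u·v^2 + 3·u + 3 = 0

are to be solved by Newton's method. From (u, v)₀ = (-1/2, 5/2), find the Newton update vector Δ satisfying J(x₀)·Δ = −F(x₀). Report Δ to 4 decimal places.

(-0.9310, -2.1379)

At (-1/2, 5/2): F = (-4.0000, -4.7500).
Jacobian J = [[4·u, -1], [10·u·v + 3·v^2 + 3, 5·u^2 + 6·u·v]].
At the point, J = [[-2.0000, -1.0000], [9.2500, -6.2500]] (det J = 21.7500).
Solving J·Δ = −F gives Δ = (-0.9310, -2.1379).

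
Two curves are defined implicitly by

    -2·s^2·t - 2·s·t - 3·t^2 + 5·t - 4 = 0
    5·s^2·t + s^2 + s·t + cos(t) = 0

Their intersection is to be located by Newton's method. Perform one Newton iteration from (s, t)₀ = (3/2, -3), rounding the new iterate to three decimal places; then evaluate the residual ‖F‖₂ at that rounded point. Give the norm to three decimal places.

At (3/2, -3): F = (-23.500, -36.98999).
Jacobian J = [[-4·s·t - 2·t, -2·s^2 - 2·s - 6·t + 5], [10·s·t + 2·s + t, 5·s^2 + s - sin(t)]].
At the point, J = [[24.000, 15.500], [-45.000, 12.89112]] (det J = 1006.88688).
Solving J·Δ = −F gives Δ = (-0.269, 1.932).
Then the next iterate is (s, t)₁ = (1.231, -1.068).
Re-evaluating at (1.231, -1.068): F = (-6.89564, -7.40950), so ‖F‖₂ = 10.122.

10.122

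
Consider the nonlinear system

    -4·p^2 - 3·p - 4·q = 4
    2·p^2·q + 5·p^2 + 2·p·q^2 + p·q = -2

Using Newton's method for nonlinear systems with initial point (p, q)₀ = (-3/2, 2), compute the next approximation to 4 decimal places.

(-0.3087, 0.5554)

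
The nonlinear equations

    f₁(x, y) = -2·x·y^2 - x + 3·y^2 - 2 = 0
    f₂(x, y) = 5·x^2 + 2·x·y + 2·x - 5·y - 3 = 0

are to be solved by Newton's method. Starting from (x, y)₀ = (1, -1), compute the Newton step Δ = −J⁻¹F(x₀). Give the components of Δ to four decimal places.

(-0.6897, 0.0345)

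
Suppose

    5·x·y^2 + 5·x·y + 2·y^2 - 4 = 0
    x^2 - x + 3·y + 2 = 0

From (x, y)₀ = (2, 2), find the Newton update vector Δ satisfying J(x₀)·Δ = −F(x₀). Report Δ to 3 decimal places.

At (2, 2): F = (64.000, 10.000).
Jacobian J = [[5·y^2 + 5·y, 10·x·y + 5·x + 4·y], [2·x - 1, 3]].
At the point, J = [[30.000, 58.000], [3.000, 3.000]] (det J = -84.000).
Solving J·Δ = −F gives Δ = (-4.619, 1.286).

(-4.619, 1.286)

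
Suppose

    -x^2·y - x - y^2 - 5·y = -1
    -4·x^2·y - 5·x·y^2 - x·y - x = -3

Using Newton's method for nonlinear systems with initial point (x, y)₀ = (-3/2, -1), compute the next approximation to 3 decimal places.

At (-3/2, -1): F = (8.750, 19.500).
Jacobian J = [[-2·x·y - 1, -x^2 - 2·y - 5], [-8·x·y - 5·y^2 - y - 1, -4·x^2 - 10·x·y - x]].
At the point, J = [[-4.000, -5.250], [-17.000, -22.500]] (det J = 0.750).
Solving J·Δ = −F gives Δ = (126.000, -94.333).
Then the next iterate is (x, y)₁ = (124.500, -95.333).

(124.500, -95.333)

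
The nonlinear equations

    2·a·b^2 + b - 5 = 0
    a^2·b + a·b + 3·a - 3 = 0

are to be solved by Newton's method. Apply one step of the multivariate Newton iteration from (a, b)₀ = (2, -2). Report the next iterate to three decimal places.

(0.579, -2.158)

At (2, -2): F = (9.000, -9.000).
Jacobian J = [[2·b^2, 4·a·b + 1], [2·a·b + b + 3, a^2 + a]].
At the point, J = [[8.000, -15.000], [-7.000, 6.000]] (det J = -57.000).
Solving J·Δ = −F gives Δ = (-1.421, -0.158).
Then the next iterate is (a, b)₁ = (0.579, -2.158).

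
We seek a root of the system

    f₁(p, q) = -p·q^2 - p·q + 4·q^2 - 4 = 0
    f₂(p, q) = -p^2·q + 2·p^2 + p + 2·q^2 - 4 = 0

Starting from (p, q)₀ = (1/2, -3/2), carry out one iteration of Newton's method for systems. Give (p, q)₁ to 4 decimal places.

At (1/2, -3/2): F = (4.6250, 1.8750).
Jacobian J = [[-q^2 - q, -2·p·q - p + 8·q], [-2·p·q + 4·p + 1, -p^2 + 4·q]].
At the point, J = [[-0.7500, -11.0000], [4.5000, -6.2500]] (det J = 54.1875).
Solving J·Δ = −F gives Δ = (0.1528, 0.4100).
Then the next iterate is (p, q)₁ = (0.6528, -1.0900).

(0.6528, -1.0900)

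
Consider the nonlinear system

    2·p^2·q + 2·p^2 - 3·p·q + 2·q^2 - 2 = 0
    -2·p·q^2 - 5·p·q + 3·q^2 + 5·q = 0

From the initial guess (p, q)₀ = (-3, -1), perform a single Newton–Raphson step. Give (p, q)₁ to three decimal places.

(0.730, -1.095)

At (-3, -1): F = (-9.000, -11.000).
Jacobian J = [[4·p·q + 4·p - 3·q, 2·p^2 - 3·p + 4·q], [-2·q^2 - 5·q, -4·p·q - 5·p + 6·q + 5]].
At the point, J = [[3.000, 23.000], [3.000, 2.000]] (det J = -63.000).
Solving J·Δ = −F gives Δ = (3.730, -0.095).
Then the next iterate is (p, q)₁ = (0.730, -1.095).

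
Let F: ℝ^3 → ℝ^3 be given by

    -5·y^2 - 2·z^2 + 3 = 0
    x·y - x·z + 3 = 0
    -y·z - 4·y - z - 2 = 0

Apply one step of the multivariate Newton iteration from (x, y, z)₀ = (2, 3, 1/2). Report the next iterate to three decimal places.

At (2, 3, 1/2): F = (-42.500, 8.000, -16.000).
Jacobian J = [[0, -10·y, -4·z], [y - z, x, -x], [0, -z - 4, -y - 1]].
At the point, J = [[0.000, -30.000, -2.000], [2.500, 2.000, -2.000], [0.000, -4.500, -4.000]] (det J = -277.500).
Solving J·Δ = −F gives Δ = (-4.286, -1.243, -2.601).
Then the next iterate is (x, y, z)₁ = (-2.286, 1.757, -2.101).

(-2.286, 1.757, -2.101)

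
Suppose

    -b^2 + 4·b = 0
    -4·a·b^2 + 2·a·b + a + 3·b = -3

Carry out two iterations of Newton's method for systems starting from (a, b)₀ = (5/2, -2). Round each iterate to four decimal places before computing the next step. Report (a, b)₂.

At (5/2, -2): F = (-12.0000, -50.5000).
Jacobian J = [[0, -2·b + 4], [-4·b^2 + 2·b + 1, -8·a·b + 2·a + 3]].
At the point, J = [[0.0000, 8.0000], [-19.0000, 48.0000]] (det J = 152.0000).
Solving J·Δ = −F gives Δ = (1.1316, 1.5000).
Then the next iterate is (a, b)₁ = (3.6316, -0.5000).
Round to (3.6316, -0.5000) and repeat: F = (-2.2500, -2.1316), J = [[0.0000, 5.0000], [-1.0000, 24.7896]].
Δ = (9.0237, 0.4500), so (a, b)₂ = (12.6553, -0.0500).

(12.6553, -0.0500)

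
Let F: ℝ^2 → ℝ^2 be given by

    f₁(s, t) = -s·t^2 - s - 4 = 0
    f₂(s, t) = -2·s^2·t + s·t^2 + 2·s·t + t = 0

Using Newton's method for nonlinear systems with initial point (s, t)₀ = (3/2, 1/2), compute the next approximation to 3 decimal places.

At (3/2, 1/2): F = (-5.875, 0.125).
Jacobian J = [[-t^2 - 1, -2·s·t], [-4·s·t + t^2 + 2·t, -2·s^2 + 2·s·t + 2·s + 1]].
At the point, J = [[-1.250, -1.500], [-1.750, 1.000]] (det J = -3.875).
Solving J·Δ = −F gives Δ = (-1.468, -2.694).
Then the next iterate is (s, t)₁ = (0.032, -2.194).

(0.032, -2.194)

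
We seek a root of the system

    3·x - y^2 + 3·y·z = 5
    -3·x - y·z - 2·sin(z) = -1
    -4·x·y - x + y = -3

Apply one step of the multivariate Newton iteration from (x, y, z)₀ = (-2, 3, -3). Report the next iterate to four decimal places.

(6.0963, 11.1391, 13.0886)

At (-2, 3, -3): F = (-47.0000, 16.282240, 32.0000).
Jacobian J = [[3, -2·y + 3·z, 3·y], [-3, -z, -y - 2·cos(z)], [-4·y - 1, -4·x + 1, 0]].
At the point, J = [[3.0000, -15.0000, 9.0000], [-3.0000, 3.0000, -1.020015], [-13.0000, 9.0000, 0.0000]] (det J = -63.362521).
Solving J·Δ = −F gives Δ = (8.0963, 8.1391, 16.0886).
Then the next iterate is (x, y, z)₁ = (6.0963, 11.1391, 13.0886).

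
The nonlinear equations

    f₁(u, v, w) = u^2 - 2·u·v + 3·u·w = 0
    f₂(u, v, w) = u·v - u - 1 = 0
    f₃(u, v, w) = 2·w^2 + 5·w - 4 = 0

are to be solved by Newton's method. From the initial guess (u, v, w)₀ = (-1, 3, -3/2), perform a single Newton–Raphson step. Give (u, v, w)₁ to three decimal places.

(2.118, 6.235, -8.500)

At (-1, 3, -3/2): F = (11.500, -3.000, -7.000).
Jacobian J = [[2·u - 2·v + 3·w, -2·u, 3·u], [v - 1, u, 0], [0, 0, 4·w + 5]].
At the point, J = [[-12.500, 2.000, -3.000], [2.000, -1.000, 0.000], [0.000, 0.000, -1.000]] (det J = -8.500).
Solving J·Δ = −F gives Δ = (3.118, 3.235, -7.000).
Then the next iterate is (u, v, w)₁ = (2.118, 6.235, -8.500).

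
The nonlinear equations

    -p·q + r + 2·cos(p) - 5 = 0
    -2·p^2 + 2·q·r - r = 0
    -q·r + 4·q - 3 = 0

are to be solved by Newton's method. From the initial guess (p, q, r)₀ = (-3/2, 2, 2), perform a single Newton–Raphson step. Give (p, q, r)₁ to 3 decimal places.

At (-3/2, 2, 2): F = (0.14147, 1.500, 1.000).
Jacobian J = [[-q - 2·sin(p), -p, 1], [-4·p, 2·r, 2·q - 1], [0, -r + 4, -q]].
At the point, J = [[-0.00501, 1.500, 1.000], [6.000, 4.000, 3.000], [0.000, 2.000, -2.000]] (det J = 30.07014).
Solving J·Δ = −F gives Δ = (-0.200, -0.257, 0.243).
Then the next iterate is (p, q, r)₁ = (-1.700, 1.743, 2.243).

(-1.700, 1.743, 2.243)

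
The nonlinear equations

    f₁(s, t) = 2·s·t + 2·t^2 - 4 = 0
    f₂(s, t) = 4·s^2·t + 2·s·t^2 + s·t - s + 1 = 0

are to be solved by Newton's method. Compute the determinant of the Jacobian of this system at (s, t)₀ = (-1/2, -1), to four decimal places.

J = [[2·t, 2·s + 4·t], [8·s·t + 2·t^2 + t - 1, 4·s^2 + 4·s·t + s]].
At the point, J = [[-2.0000, -5.0000], [4.0000, 2.5000]].
det J = 15.0000.

15.0000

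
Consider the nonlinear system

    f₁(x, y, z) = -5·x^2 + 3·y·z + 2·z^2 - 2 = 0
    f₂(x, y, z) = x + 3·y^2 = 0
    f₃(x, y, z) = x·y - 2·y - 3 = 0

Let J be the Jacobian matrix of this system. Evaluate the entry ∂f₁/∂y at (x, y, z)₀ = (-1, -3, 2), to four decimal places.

∂f₁/∂y = 3·z.
At (-1, -3, 2) this is 6.0000.

6.0000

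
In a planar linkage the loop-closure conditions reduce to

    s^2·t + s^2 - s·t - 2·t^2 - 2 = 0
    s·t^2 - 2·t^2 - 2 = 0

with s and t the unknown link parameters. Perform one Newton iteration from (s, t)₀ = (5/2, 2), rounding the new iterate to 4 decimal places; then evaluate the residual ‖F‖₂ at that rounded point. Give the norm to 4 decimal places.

0.4350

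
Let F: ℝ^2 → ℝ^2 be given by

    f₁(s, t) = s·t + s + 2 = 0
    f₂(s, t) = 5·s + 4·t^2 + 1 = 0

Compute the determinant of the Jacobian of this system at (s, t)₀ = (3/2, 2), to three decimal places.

J = [[t + 1, s], [5, 8·t]].
At the point, J = [[3.000, 1.500], [5.000, 16.000]].
det J = 40.500.

40.500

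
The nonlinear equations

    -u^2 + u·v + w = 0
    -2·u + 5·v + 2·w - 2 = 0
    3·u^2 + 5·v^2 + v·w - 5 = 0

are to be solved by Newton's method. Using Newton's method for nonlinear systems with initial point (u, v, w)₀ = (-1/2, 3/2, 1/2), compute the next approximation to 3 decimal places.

(0.689, 1.471, -1.988)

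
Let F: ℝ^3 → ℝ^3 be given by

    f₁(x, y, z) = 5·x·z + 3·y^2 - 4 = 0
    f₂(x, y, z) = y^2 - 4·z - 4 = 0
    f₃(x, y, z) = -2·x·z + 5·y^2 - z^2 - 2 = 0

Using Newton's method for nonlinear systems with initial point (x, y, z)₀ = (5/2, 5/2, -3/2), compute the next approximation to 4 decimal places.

(0.8112, 1.3752, -0.8435)

At (5/2, 5/2, -3/2): F = (-4.0000, 8.2500, 34.5000).
Jacobian J = [[5·z, 6·y, 5·x], [0, 2·y, -4], [-2·z, 10·y, -2·x - 2·z]].
At the point, J = [[-7.5000, 15.0000, 12.5000], [0.0000, 5.0000, -4.0000], [3.0000, 25.0000, -2.0000]] (det J = -1042.5000).
Solving J·Δ = −F gives Δ = (-1.6888, -1.1248, 0.6565).
Then the next iterate is (x, y, z)₁ = (0.8112, 1.3752, -0.8435).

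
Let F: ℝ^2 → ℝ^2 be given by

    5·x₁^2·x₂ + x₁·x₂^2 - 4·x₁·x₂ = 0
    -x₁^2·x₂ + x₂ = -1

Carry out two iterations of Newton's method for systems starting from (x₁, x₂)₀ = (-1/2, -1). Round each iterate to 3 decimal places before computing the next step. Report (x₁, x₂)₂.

At (-1/2, -1): F = (-3.750, 0.250).
Jacobian J = [[10·x₁·x₂ + x₂^2 - 4·x₂, 5·x₁^2 + 2·x₁·x₂ - 4·x₁], [-2·x₁·x₂, -x₁^2 + 1]].
At the point, J = [[10.000, 4.250], [-1.000, 0.750]] (det J = 11.750).
Solving J·Δ = −F gives Δ = (0.330, 0.106).
Then the next iterate is (x₁, x₂)₁ = (-0.170, -0.894).
Round to (-0.170, -0.894) and repeat: F = (-0.87297, 0.13184), J = [[5.89504, 1.12846], [-0.30396, 0.97110]].
Δ = (0.164, -0.084), so (x₁, x₂)₂ = (-0.006, -0.978).

(-0.006, -0.978)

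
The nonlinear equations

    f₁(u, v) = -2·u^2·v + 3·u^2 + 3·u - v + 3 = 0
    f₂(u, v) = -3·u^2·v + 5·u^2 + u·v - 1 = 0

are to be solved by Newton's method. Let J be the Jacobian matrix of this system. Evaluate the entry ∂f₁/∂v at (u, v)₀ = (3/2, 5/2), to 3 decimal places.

-5.500

∂f₁/∂v = -2·u^2 - 1.
At (3/2, 5/2) this is -5.500.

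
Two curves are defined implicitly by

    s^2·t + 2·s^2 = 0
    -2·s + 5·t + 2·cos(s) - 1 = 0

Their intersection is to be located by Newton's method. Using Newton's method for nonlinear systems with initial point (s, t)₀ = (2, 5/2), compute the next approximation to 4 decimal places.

(1.3984, 0.7070)

At (2, 5/2): F = (18.0000, 6.667706).
Jacobian J = [[2·s·t + 4·s, s^2], [-2·sin(s) - 2, 5]].
At the point, J = [[18.0000, 4.0000], [-3.818595, 5.0000]] (det J = 105.274379).
Solving J·Δ = −F gives Δ = (-0.6016, -1.7930).
Then the next iterate is (s, t)₁ = (1.3984, 0.7070).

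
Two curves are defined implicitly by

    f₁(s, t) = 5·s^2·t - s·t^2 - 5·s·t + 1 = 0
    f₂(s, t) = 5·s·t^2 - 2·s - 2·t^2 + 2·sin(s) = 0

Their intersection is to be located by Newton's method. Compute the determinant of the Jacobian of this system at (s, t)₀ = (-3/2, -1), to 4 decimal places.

J = [[10·s·t - t^2 - 5·t, 5·s^2 - 2·s·t - 5·s], [5·t^2 + 2·cos(s) - 2, 10·s·t - 4·t]].
At the point, J = [[19.0000, 15.7500], [3.141474, 19.0000]].
det J = 311.5218.

311.5218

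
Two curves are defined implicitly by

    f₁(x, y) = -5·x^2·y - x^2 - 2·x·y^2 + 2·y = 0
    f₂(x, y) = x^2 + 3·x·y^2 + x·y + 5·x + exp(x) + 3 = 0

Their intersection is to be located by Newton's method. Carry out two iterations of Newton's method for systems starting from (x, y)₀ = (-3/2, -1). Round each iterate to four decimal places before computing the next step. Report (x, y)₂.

(-0.5051, -0.3879)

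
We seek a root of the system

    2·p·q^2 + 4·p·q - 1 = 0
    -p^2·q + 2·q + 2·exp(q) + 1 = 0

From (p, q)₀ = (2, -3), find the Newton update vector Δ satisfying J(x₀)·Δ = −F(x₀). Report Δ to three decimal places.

(-0.513, 0.495)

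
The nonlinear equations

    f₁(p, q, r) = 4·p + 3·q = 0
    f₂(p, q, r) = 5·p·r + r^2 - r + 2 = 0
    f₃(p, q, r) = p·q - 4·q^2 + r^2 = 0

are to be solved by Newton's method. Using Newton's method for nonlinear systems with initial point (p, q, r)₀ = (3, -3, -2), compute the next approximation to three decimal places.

(1.214, -1.619, -1.586)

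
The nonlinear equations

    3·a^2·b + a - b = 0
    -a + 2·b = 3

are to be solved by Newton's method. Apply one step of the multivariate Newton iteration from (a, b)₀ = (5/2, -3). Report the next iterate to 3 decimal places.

At (5/2, -3): F = (-50.750, -11.500).
Jacobian J = [[6·a·b + 1, 3·a^2 - 1], [-1, 2]].
At the point, J = [[-44.000, 17.750], [-1.000, 2.000]] (det J = -70.250).
Solving J·Δ = −F gives Δ = (1.461, 6.480).
Then the next iterate is (a, b)₁ = (3.961, 3.480).

(3.961, 3.480)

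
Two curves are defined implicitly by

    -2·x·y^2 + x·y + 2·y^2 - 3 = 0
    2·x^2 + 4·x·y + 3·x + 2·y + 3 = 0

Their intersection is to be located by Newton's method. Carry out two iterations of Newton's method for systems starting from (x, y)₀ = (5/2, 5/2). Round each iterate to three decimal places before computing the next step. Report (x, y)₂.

At (5/2, 5/2): F = (-15.500, 53.000).
Jacobian J = [[-2·y^2 + y, -4·x·y + x + 4·y], [4·x + 4·y + 3, 4·x + 2]].
At the point, J = [[-10.000, -12.500], [23.000, 12.000]] (det J = 167.500).
Solving J·Δ = −F gives Δ = (-2.845, 1.036).
Then the next iterate is (x, y)₁ = (-0.345, 3.536).
Round to (-0.345, 3.536) and repeat: F = (29.41395, 4.39537), J = [[-21.47059, 18.67868], [15.764, 0.620]].
Δ = (-0.208, -1.813), so (x, y)₂ = (-0.553, 1.723).

(-0.553, 1.723)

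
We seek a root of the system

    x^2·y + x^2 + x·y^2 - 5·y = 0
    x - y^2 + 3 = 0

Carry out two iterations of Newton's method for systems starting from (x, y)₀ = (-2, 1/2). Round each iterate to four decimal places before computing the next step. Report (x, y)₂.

At (-2, 1/2): F = (3.0000, 0.7500).
Jacobian J = [[2·x·y + 2·x + y^2, x^2 + 2·x·y - 5], [1, -2·y]].
At the point, J = [[-5.7500, -3.0000], [1.0000, -1.0000]] (det J = 8.7500).
Solving J·Δ = −F gives Δ = (0.0857, 0.8357).
Then the next iterate is (x, y)₁ = (-1.9143, 1.3357).
Round to (-1.9143, 1.3357) and repeat: F = (-1.534516, -0.698394), J = [[-7.158367, -6.449317], [1.0000, -2.6714]].
Δ = (0.0158, -0.2555), so (x, y)₂ = (-1.8985, 1.0802).

(-1.8985, 1.0802)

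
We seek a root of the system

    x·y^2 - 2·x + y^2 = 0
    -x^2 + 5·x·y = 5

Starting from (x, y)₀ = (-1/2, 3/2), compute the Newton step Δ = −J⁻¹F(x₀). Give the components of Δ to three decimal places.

At (-1/2, 3/2): F = (2.125, -9.000).
Jacobian J = [[y^2 - 2, 2·x·y + 2·y], [-2·x + 5·y, 5·x]].
At the point, J = [[0.250, 1.500], [8.500, -2.500]] (det J = -13.375).
Solving J·Δ = −F gives Δ = (0.612, -1.519).

(0.612, -1.519)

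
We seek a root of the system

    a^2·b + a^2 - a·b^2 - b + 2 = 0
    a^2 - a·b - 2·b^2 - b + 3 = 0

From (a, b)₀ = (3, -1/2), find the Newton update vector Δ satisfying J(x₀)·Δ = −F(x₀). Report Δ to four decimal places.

At (3, -1/2): F = (6.2500, 13.5000).
Jacobian J = [[2·a·b + 2·a - b^2, a^2 - 2·a·b - 1], [2·a - b, -a - 4·b - 1]].
At the point, J = [[2.7500, 11.0000], [6.5000, -2.0000]] (det J = -77.0000).
Solving J·Δ = −F gives Δ = (-2.0909, -0.0455).

(-2.0909, -0.0455)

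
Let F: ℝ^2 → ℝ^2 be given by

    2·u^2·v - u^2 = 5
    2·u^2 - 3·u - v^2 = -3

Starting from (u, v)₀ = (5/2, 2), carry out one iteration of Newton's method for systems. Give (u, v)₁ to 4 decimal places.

At (5/2, 2): F = (13.7500, 4.0000).
Jacobian J = [[4·u·v - 2·u, 2·u^2], [4·u - 3, -2·v]].
At the point, J = [[15.0000, 12.5000], [7.0000, -4.0000]] (det J = -147.5000).
Solving J·Δ = −F gives Δ = (-0.7119, -0.2458).
Then the next iterate is (u, v)₁ = (1.7881, 1.7542).

(1.7881, 1.7542)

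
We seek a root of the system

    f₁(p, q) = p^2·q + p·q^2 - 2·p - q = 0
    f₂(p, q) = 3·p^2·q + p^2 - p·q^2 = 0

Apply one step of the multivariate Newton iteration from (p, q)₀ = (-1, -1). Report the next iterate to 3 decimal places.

(-0.400, -1.800)

At (-1, -1): F = (1.000, -1.000).
Jacobian J = [[2·p·q + q^2 - 2, p^2 + 2·p·q - 1], [6·p·q + 2·p - q^2, 3·p^2 - 2·p·q]].
At the point, J = [[1.000, 2.000], [3.000, 1.000]] (det J = -5.000).
Solving J·Δ = −F gives Δ = (0.600, -0.800).
Then the next iterate is (p, q)₁ = (-0.400, -1.800).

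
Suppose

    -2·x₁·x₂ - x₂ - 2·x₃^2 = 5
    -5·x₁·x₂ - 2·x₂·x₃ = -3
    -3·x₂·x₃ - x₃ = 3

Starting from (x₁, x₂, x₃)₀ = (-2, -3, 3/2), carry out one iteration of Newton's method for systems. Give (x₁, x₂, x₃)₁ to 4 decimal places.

(-0.0672, -3.4088, 0.1450)

At (-2, -3, 3/2): F = (-18.5000, -18.0000, 9.0000).
Jacobian J = [[-2·x₂, -2·x₁ - 1, -4·x₃], [-5·x₂, -5·x₁ - 2·x₃, -2·x₂], [0, -3·x₃, -3·x₂ - 1]].
At the point, J = [[6.0000, 3.0000, -6.0000], [15.0000, 7.0000, 6.0000], [0.0000, -4.5000, 8.0000]] (det J = 543.0000).
Solving J·Δ = −F gives Δ = (1.9328, -0.4088, -1.3550).
Then the next iterate is (x₁, x₂, x₃)₁ = (-0.0672, -3.4088, 0.1450).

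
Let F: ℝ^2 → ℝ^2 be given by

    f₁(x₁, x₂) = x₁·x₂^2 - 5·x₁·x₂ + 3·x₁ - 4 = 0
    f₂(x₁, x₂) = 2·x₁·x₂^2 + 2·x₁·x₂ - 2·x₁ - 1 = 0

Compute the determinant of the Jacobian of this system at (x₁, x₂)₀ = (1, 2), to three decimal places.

-20.000

J = [[x₂^2 - 5·x₂ + 3, 2·x₁·x₂ - 5·x₁], [2·x₂^2 + 2·x₂ - 2, 4·x₁·x₂ + 2·x₁]].
At the point, J = [[-3.000, -1.000], [10.000, 10.000]].
det J = -20.000.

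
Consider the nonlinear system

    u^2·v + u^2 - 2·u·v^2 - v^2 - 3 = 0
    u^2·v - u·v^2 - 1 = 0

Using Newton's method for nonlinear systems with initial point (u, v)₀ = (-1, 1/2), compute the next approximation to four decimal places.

(-1.4444, 0.3472)

At (-1, 1/2): F = (-1.2500, -0.2500).
Jacobian J = [[2·u·v + 2·u - 2·v^2, u^2 - 4·u·v - 2·v], [2·u·v - v^2, u^2 - 2·u·v]].
At the point, J = [[-3.5000, 2.0000], [-1.2500, 2.0000]] (det J = -4.5000).
Solving J·Δ = −F gives Δ = (-0.4444, -0.1528).
Then the next iterate is (u, v)₁ = (-1.4444, 0.3472).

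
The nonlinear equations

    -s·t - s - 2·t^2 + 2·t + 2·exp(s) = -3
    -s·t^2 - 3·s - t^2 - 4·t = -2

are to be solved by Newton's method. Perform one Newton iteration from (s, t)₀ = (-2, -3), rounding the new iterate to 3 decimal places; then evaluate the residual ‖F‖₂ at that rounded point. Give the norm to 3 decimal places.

At (-2, -3): F = (-24.72933, 29.000).
Jacobian J = [[-t + 2·exp(s) - 1, -s - 4·t + 2], [-t^2 - 3, -2·s·t - 2·t - 4]].
At the point, J = [[2.27067, 16.000], [-12.000, -10.000]] (det J = 169.29329).
Solving J·Δ = −F gives Δ = (1.280, 1.364).
Then the next iterate is (s, t)₁ = (-0.720, -1.636).
Re-evaluating at (-0.720, -1.636): F = (-5.10941, 9.95458), so ‖F‖₂ = 11.189.

11.189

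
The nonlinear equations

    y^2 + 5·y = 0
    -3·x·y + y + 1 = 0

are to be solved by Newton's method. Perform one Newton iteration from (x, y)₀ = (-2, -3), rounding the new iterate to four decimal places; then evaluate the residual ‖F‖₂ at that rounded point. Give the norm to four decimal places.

At (-2, -3): F = (-6.0000, -20.0000).
Jacobian J = [[0, 2·y + 5], [-3·y, -3·x + 1]].
At the point, J = [[0.0000, -1.0000], [9.0000, 7.0000]] (det J = 9.0000).
Solving J·Δ = −F gives Δ = (6.8889, -6.0000).
Then the next iterate is (x, y)₁ = (4.8889, -9.0000).
Re-evaluating at (4.8889, -9.0000): F = (36.0000, 124.0003), so ‖F‖₂ = 129.1204.

129.1204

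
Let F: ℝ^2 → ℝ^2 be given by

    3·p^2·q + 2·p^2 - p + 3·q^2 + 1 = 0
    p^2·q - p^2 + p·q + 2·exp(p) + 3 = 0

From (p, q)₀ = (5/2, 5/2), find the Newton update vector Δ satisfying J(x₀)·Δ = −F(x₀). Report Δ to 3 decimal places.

(-1.037, -0.842)

At (5/2, 5/2): F = (76.625, 42.98999).
Jacobian J = [[6·p·q + 4·p - 1, 3·p^2 + 6·q], [2·p·q - 2·p + q + 2·exp(p), p^2 + p]].
At the point, J = [[46.500, 33.750], [34.36499, 8.750]] (det J = -752.94334).
Solving J·Δ = −F gives Δ = (-1.037, -0.842).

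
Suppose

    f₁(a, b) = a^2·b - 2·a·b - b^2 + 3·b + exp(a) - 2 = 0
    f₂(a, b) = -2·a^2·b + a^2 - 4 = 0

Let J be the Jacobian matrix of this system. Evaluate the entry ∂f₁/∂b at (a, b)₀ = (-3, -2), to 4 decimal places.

∂f₁/∂b = a^2 - 2·a - 2·b + 3.
At (-3, -2) this is 22.0000.

22.0000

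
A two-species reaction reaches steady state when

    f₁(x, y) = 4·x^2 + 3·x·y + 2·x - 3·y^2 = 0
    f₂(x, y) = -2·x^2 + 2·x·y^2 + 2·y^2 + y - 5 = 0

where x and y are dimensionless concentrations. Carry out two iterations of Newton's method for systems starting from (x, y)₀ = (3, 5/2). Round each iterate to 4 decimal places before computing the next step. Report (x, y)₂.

At (3, 5/2): F = (45.7500, 29.5000).
Jacobian J = [[8·x + 3·y + 2, 3·x - 6·y], [-4·x + 2·y^2, 4·x·y + 4·y + 1]].
At the point, J = [[33.5000, -6.0000], [0.5000, 41.0000]] (det J = 1376.5000).
Solving J·Δ = −F gives Δ = (-1.4913, -0.7013).
Then the next iterate is (x, y)₁ = (1.5087, 1.7987).
Round to (1.5087, 1.7987) and repeat: F = (10.557234, 8.479252), J = [[19.4657, -6.2661], [0.435843, 19.049595]].
Δ = (-0.6806, -0.4295), so (x, y)₂ = (0.8281, 1.3692).

(0.8281, 1.3692)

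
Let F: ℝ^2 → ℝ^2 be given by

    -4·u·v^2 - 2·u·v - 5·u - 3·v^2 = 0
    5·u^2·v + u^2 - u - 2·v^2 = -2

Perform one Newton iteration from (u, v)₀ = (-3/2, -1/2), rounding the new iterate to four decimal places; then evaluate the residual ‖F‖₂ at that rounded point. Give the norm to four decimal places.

At (-3/2, -1/2): F = (6.7500, -0.3750).
Jacobian J = [[-4·v^2 - 2·v - 5, -8·u·v - 2·u - 6·v], [10·u·v + 2·u - 1, 5·u^2 - 4·v]].
At the point, J = [[-5.0000, 0.0000], [3.5000, 13.2500]] (det J = -66.2500).
Solving J·Δ = −F gives Δ = (1.3500, -0.3283).
Then the next iterate is (u, v)₁ = (-0.1500, -0.8283).
Re-evaluating at (-0.1500, -0.8283): F = (-1.145084, 0.707154), so ‖F‖₂ = 1.3458.

1.3458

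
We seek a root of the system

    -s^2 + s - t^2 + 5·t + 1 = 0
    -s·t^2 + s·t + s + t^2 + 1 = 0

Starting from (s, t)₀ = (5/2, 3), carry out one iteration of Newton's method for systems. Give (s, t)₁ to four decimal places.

At (5/2, 3): F = (3.2500, -2.5000).
Jacobian J = [[-2·s + 1, -2·t + 5], [-t^2 + t + 1, -2·s·t + s + 2·t]].
At the point, J = [[-4.0000, -1.0000], [-5.0000, -6.5000]] (det J = 21.0000).
Solving J·Δ = −F gives Δ = (1.1250, -1.2500).
Then the next iterate is (s, t)₁ = (3.6250, 1.7500).

(3.6250, 1.7500)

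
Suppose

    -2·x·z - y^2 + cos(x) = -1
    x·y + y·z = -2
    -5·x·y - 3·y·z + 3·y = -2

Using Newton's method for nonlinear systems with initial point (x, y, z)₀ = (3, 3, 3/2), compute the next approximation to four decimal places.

At (3, 3, 3/2): F = (-17.989992, 15.5000, -47.5000).
Jacobian J = [[-2·z - sin(x), -2·y, -2·x], [y, x + z, y], [-5·y, -5·x - 3·z + 3, -3·y]].
At the point, J = [[-3.141120, -6.0000, -6.0000], [3.0000, 4.5000, 3.0000], [-15.0000, -16.5000, -9.0000]] (det J = -28.270080).
Solving J·Δ = −F gives Δ = (3.8235, -7.9803, 2.9803).
Then the next iterate is (x, y, z)₁ = (6.8235, -4.9803, 4.4803).

(6.8235, -4.9803, 4.4803)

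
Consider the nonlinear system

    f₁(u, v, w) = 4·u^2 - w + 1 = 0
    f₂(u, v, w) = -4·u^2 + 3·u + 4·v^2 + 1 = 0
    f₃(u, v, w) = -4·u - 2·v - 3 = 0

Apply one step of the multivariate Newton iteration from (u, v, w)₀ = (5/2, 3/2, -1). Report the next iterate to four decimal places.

(-0.0244, -1.4512, -24.4878)

At (5/2, 3/2, -1): F = (27.0000, -7.5000, -16.0000).
Jacobian J = [[8·u, 0, -1], [-8·u + 3, 8·v, 0], [-4, -2, 0]].
At the point, J = [[20.0000, 0.0000, -1.0000], [-17.0000, 12.0000, 0.0000], [-4.0000, -2.0000, 0.0000]] (det J = -82.0000).
Solving J·Δ = −F gives Δ = (-2.5244, -2.9512, -23.4878).
Then the next iterate is (u, v, w)₁ = (-0.0244, -1.4512, -24.4878).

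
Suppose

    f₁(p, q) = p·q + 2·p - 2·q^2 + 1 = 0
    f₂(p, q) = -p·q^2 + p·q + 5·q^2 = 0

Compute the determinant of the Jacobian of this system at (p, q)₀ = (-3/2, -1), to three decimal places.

J = [[q + 2, p - 4·q], [-q^2 + q, -2·p·q + p + 10·q]].
At the point, J = [[1.000, 2.500], [-2.000, -14.500]].
det J = -9.500.

-9.500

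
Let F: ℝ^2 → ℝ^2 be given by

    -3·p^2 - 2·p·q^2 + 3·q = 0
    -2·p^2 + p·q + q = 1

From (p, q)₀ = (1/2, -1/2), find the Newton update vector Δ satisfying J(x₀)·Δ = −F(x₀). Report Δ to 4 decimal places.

At (1/2, -1/2): F = (-2.5000, -2.2500).
Jacobian J = [[-6·p - 2·q^2, -4·p·q + 3], [-4·p + q, p + 1]].
At the point, J = [[-3.5000, 4.0000], [-2.5000, 1.5000]] (det J = 4.7500).
Solving J·Δ = −F gives Δ = (-1.1053, -0.3421).

(-1.1053, -0.3421)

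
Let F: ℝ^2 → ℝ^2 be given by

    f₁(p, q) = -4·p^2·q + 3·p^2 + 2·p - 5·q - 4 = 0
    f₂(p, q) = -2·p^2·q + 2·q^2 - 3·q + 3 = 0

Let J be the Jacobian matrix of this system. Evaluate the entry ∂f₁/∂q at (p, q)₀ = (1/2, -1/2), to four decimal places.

∂f₁/∂q = -4·p^2 - 5.
At (1/2, -1/2) this is -6.0000.

-6.0000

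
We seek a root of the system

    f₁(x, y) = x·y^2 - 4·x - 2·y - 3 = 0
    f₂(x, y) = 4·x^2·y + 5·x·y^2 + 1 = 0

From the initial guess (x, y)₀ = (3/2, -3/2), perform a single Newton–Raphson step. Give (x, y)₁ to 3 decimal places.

(4.654, -2.753)

At (3/2, -3/2): F = (-2.625, 4.375).
Jacobian J = [[y^2 - 4, 2·x·y - 2], [8·x·y + 5·y^2, 4·x^2 + 10·x·y]].
At the point, J = [[-1.750, -6.500], [-6.750, -13.500]] (det J = -20.250).
Solving J·Δ = −F gives Δ = (3.154, -1.253).
Then the next iterate is (x, y)₁ = (4.654, -2.753).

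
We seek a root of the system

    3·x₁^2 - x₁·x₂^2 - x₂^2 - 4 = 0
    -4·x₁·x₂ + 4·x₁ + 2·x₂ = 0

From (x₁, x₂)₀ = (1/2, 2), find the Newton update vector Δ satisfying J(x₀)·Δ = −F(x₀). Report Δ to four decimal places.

At (1/2, 2): F = (-9.2500, 2.0000).
Jacobian J = [[6·x₁ - x₂^2, -2·x₁·x₂ - 2·x₂], [-4·x₂ + 4, -4·x₁ + 2]].
At the point, J = [[-1.0000, -6.0000], [-4.0000, 0.0000]] (det J = -24.0000).
Solving J·Δ = −F gives Δ = (0.5000, -1.6250).

(0.5000, -1.6250)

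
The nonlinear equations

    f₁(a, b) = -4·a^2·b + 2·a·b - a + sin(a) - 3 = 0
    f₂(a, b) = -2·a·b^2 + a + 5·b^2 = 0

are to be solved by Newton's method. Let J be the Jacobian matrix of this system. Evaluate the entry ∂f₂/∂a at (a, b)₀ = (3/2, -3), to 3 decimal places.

-17.000

∂f₂/∂a = -2·b^2 + 1.
At (3/2, -3) this is -17.000.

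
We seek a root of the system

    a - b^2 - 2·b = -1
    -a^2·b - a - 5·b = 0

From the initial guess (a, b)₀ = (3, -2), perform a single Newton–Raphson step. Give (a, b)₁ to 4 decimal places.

(0.0556, -2.5278)

At (3, -2): F = (4.0000, 25.0000).
Jacobian J = [[1, -2·b - 2], [-2·a·b - 1, -a^2 - 5]].
At the point, J = [[1.0000, 2.0000], [11.0000, -14.0000]] (det J = -36.0000).
Solving J·Δ = −F gives Δ = (-2.9444, -0.5278).
Then the next iterate is (a, b)₁ = (0.0556, -2.5278).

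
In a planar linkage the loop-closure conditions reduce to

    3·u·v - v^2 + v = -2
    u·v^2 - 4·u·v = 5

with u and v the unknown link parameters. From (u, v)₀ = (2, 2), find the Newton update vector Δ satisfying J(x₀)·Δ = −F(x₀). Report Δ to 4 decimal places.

(-3.2500, 2.5000)

At (2, 2): F = (12.0000, -13.0000).
Jacobian J = [[3·v, 3·u - 2·v + 1], [v^2 - 4·v, 2·u·v - 4·u]].
At the point, J = [[6.0000, 3.0000], [-4.0000, 0.0000]] (det J = 12.0000).
Solving J·Δ = −F gives Δ = (-3.2500, 2.5000).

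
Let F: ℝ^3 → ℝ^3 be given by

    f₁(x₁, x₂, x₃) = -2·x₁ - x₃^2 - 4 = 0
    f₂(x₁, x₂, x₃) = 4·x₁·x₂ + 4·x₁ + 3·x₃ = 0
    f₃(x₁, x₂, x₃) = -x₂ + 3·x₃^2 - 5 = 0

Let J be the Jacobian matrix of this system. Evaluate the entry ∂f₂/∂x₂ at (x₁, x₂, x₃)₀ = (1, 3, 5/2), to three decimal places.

∂f₂/∂x₂ = 4·x₁.
At (1, 3, 5/2) this is 4.000.

4.000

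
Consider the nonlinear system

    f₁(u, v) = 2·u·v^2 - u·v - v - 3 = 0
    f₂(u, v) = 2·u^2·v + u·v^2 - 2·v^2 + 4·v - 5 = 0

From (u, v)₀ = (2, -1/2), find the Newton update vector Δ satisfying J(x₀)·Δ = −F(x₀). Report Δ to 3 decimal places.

(-5.825, -0.904)

At (2, -1/2): F = (-0.500, -11.000).
Jacobian J = [[2·v^2 - v, 4·u·v - u - 1], [4·u·v + v^2, 2·u^2 + 2·u·v - 4·v + 4]].
At the point, J = [[1.000, -7.000], [-3.750, 12.000]] (det J = -14.250).
Solving J·Δ = −F gives Δ = (-5.825, -0.904).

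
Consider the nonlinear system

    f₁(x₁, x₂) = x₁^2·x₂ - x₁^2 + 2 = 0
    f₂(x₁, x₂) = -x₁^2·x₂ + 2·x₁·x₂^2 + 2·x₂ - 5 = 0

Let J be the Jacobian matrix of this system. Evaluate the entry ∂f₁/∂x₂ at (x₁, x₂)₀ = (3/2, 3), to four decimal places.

∂f₁/∂x₂ = x₁^2.
At (3/2, 3) this is 2.2500.

2.2500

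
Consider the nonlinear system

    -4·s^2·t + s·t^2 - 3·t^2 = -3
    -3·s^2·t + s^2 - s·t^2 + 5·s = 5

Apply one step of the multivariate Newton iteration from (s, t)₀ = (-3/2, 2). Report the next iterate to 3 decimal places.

(-0.394, 1.925)

At (-3/2, 2): F = (-33.000, -17.750).
Jacobian J = [[-8·s·t + t^2, -4·s^2 + 2·s·t - 6·t], [-6·s·t + 2·s - t^2 + 5, -3·s^2 - 2·s·t]].
At the point, J = [[28.000, -27.000], [16.000, -0.750]] (det J = 411.000).
Solving J·Δ = −F gives Δ = (1.106, -0.075).
Then the next iterate is (s, t)₁ = (-0.394, 1.925).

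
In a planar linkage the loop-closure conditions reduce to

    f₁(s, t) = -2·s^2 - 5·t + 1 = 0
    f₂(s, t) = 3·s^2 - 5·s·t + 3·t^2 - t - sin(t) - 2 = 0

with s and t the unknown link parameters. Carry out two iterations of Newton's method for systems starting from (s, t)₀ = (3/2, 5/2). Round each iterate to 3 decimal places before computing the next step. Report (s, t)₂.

(-1.316, -0.056)

At (3/2, 5/2): F = (-16.000, 1.65153).
Jacobian J = [[-4·s, -5], [6·s - 5·t, -5·s + 6·t - cos(t) - 1]].
At the point, J = [[-6.000, -5.000], [-3.500, 7.30114]] (det J = -61.30686).
Solving J·Δ = −F gives Δ = (-1.771, -1.075).
Then the next iterate is (s, t)₁ = (-0.271, 1.425).
Round to (-0.271, 1.425) and repeat: F = (-6.27188, 3.82868), J = [[1.084, -5.000], [-8.751, 8.75972]].
Δ = (-1.045, -1.481), so (s, t)₂ = (-1.316, -0.056).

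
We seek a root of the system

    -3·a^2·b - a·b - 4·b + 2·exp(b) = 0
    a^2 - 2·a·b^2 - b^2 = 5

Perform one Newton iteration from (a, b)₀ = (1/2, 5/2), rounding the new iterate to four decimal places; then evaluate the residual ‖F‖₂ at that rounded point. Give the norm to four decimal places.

7.3481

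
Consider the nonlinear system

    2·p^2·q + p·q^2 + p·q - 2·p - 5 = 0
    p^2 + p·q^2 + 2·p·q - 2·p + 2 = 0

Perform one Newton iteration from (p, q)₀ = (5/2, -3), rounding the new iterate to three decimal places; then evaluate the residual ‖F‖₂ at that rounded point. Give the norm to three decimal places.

10.782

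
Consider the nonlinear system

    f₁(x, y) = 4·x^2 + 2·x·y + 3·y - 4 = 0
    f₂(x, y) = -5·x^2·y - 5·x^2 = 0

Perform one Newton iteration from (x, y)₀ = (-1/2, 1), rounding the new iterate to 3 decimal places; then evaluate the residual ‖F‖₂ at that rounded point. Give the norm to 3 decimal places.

1.159

At (-1/2, 1): F = (-1.000, -2.500).
Jacobian J = [[8·x + 2·y, 2·x + 3], [-10·x·y - 10·x, -5·x^2]].
At the point, J = [[-2.000, 2.000], [10.000, -1.250]] (det J = -17.500).
Solving J·Δ = −F gives Δ = (0.357, 0.857).
Then the next iterate is (x, y)₁ = (-0.143, 1.857).
Re-evaluating at (-0.143, 1.857): F = (1.12169, -0.29211), so ‖F‖₂ = 1.159.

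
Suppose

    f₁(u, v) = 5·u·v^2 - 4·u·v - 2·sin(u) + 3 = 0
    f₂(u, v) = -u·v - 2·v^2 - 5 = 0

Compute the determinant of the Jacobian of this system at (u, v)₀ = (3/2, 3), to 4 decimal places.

-326.5901

J = [[5·v^2 - 4·v - 2·cos(u), 10·u·v - 4·u], [-v, -u - 4·v]].
At the point, J = [[32.858526, 39.0000], [-3.0000, -13.5000]].
det J = -326.5901.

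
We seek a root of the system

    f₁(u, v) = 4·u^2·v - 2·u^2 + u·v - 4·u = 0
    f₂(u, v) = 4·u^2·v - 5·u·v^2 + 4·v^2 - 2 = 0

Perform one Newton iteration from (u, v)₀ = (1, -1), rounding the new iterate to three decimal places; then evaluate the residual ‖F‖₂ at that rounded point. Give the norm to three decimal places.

6.600

At (1, -1): F = (-11.000, -7.000).
Jacobian J = [[8·u·v - 4·u + v - 4, 4·u^2 + u], [8·u·v - 5·v^2, 4·u^2 - 10·u·v + 8·v]].
At the point, J = [[-17.000, 5.000], [-13.000, 6.000]] (det J = -37.000).
Solving J·Δ = −F gives Δ = (-0.838, -0.649).
Then the next iterate is (u, v)₁ = (0.162, -1.649).
Re-evaluating at (0.162, -1.649): F = (-1.14073, 6.50115), so ‖F‖₂ = 6.600.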